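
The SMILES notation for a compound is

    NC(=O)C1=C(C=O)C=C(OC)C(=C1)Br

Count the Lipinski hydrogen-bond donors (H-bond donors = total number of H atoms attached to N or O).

Donors: find every N or O and count the H atoms it carries.
  atom 1 (N): bond orders sum to 1 → 2 H
  atom 3 (O): bond orders sum to 2 → 0 H
  atom 7 (O): bond orders sum to 2 → 0 H
  atom 10 (O): bond orders sum to 2 → 0 H
Lipinski HBD = 2.

2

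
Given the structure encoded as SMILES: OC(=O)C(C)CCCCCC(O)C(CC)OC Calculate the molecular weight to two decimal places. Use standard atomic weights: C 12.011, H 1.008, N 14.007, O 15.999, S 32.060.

246.35 g/mol

First, the molecular formula is C13H26O4 (counting implicit H from valence).
  C: 13 × 12.011 = 156.143
  H: 26 × 1.008 = 26.208
  O: 4 × 15.999 = 63.996
Sum: 13×12.011 + 26×1.008 + 4×15.999 = 246.347 → 246.35 g/mol.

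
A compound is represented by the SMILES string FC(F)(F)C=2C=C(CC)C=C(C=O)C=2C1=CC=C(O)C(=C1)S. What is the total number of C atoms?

Count every carbon token in the SMILES (each C, including those in ring-closure positions and inside branches).
Carbon count: 16.

16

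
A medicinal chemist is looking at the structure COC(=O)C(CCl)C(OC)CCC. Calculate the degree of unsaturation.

1

Degree of unsaturation = (number of rings) + (number of π bonds).
Ring closures in the SMILES: 0.
π bonds: 1 double bond (each 1 DoU) → 1 DoU from unsaturation.
Total DoU = 0 + 1 = 1.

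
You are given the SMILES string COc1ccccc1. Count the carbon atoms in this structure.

Count every carbon token in the SMILES (each C, including those in ring-closure positions and inside branches).
Carbon count: 7.

7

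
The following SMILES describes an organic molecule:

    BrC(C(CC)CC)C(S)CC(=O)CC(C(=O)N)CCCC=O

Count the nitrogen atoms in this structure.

1

Scan the SMILES for N atoms (remember two-letter symbols like Cl and Br are single atoms).
Nitrogen count: 1.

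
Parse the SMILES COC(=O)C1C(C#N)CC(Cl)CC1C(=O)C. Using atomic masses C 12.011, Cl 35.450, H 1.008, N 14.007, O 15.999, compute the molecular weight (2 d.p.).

First, the molecular formula is C11H14ClNO3 (counting implicit H from valence).
  C: 11 × 12.011 = 132.121
  Cl: 1 × 35.450 = 35.450
  H: 14 × 1.008 = 14.112
  N: 1 × 14.007 = 14.007
  O: 3 × 15.999 = 47.997
Sum: 11×12.011 + 1×35.450 + 14×1.008 + 1×14.007 + 3×15.999 = 243.687 → 243.69 g/mol.

243.69 g/mol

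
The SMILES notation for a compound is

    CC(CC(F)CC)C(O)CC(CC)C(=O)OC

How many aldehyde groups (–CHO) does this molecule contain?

Scan the SMILES for the aldehyde motif — none present.
Groups that are present: 1 ester, 1 hydroxyl.

0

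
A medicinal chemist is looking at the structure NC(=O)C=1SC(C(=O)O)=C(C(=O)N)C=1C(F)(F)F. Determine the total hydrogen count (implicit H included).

Walk through each heavy atom and fill implicit hydrogens from standard valence (C 4, N 3, O 2, S 2, halogen 1):
  atom 1: N, bond orders sum to 1 (valence 3) → 2 H
  atom 2: C, bond orders sum to 4 (valence 4) → 0 H
  atom 3: O, bond orders sum to 2 (valence 2) → 0 H
  atom 4: C, bond orders sum to 4 (valence 4) → 0 H
  atom 5: S, bond orders sum to 2 (valence 2) → 0 H
  atom 6: C, bond orders sum to 4 (valence 4) → 0 H
  atom 7: C, bond orders sum to 4 (valence 4) → 0 H
  atom 8: O, bond orders sum to 2 (valence 2) → 0 H
  atom 9: O, bond orders sum to 1 (valence 2) → 1 H
  atom 10: C, bond orders sum to 4 (valence 4) → 0 H
  atom 11: C, bond orders sum to 4 (valence 4) → 0 H
  atom 12: O, bond orders sum to 2 (valence 2) → 0 H
  atom 13: N, bond orders sum to 1 (valence 3) → 2 H
  atom 14: C, bond orders sum to 4 (valence 4) → 0 H
  atom 15: C, bond orders sum to 4 (valence 4) → 0 H
  atom 16: F (halogen, monovalent) → 0 H
  atom 17: F (halogen, monovalent) → 0 H
  atom 18: F (halogen, monovalent) → 0 H
Total hydrogens: 5.

5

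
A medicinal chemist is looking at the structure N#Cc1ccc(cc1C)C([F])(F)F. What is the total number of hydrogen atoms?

6

Walk through each heavy atom and fill implicit hydrogens from standard valence (C 4, N 3, O 2, S 2, halogen 1); for lowercase aromatic atoms, an aromatic c carries 1 H when it has two neighbours and 0 H with three, and aromatic n carries 0 H:
  atom 1: N, bond orders sum to 3 (valence 3) → 0 H
  atom 2: C, bond orders sum to 4 (valence 4) → 0 H
  atom 3: aromatic c, 3 neighbours → 0 H
  atom 4: aromatic c, 2 neighbours → 1 H
  atom 5: aromatic c, 2 neighbours → 1 H
  atom 6: aromatic c, 3 neighbours → 0 H
  atom 7: aromatic c, 2 neighbours → 1 H
  atom 8: aromatic c, 3 neighbours → 0 H
  atom 9: C, bond orders sum to 1 (valence 4) → 3 H
  atom 10: C, bond orders sum to 4 (valence 4) → 0 H
  atom 11: F with explicit H count 0
  atom 12: F (halogen, monovalent) → 0 H
  atom 13: F (halogen, monovalent) → 0 H
Total hydrogens: 6.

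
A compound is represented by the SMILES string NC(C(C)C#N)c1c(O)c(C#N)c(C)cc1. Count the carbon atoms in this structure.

Count every carbon token in the SMILES (each C, including those in ring-closure positions and inside branches).
Carbon count: 12.

12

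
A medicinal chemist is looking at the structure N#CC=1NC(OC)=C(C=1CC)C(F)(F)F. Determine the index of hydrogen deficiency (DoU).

Molecular formula: C9H9F3N2O.
DoU = (2C + 2 + N − H − X) / 2, where X is the halogen count and O/S are ignored.
    = (2·9 + 2 + 2 − 9 − 3) / 2 = 10 / 2 = 5.

5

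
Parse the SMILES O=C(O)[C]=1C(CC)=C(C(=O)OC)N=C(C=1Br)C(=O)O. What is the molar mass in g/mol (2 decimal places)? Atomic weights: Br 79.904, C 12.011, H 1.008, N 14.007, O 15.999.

First, the molecular formula is C11H10BrNO6 (counting implicit H from valence).
  Br: 1 × 79.904 = 79.904
  C: 11 × 12.011 = 132.121
  H: 10 × 1.008 = 10.080
  N: 1 × 14.007 = 14.007
  O: 6 × 15.999 = 95.994
Sum: 1×79.904 + 11×12.011 + 10×1.008 + 1×14.007 + 6×15.999 = 332.106 → 332.11 g/mol.

332.11 g/mol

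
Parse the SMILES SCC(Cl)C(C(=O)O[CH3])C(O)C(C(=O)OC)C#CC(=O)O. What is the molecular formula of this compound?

Walk through each heavy atom and fill implicit hydrogens from standard valence (C 4, N 3, O 2, S 2, halogen 1):
  atom 1: S, bond orders sum to 1 (valence 2) → 1 H
  atom 2: C, bond orders sum to 2 (valence 4) → 2 H
  atom 3: C, bond orders sum to 3 (valence 4) → 1 H
  atom 4: Cl (halogen, monovalent) → 0 H
  atom 5: C, bond orders sum to 3 (valence 4) → 1 H
  atom 6: C, bond orders sum to 4 (valence 4) → 0 H
  atom 7: O, bond orders sum to 2 (valence 2) → 0 H
  atom 8: O, bond orders sum to 2 (valence 2) → 0 H
  atom 9: C with explicit H count 3
  atom 10: C, bond orders sum to 3 (valence 4) → 1 H
  atom 11: O, bond orders sum to 1 (valence 2) → 1 H
  atom 12: C, bond orders sum to 3 (valence 4) → 1 H
  atom 13: C, bond orders sum to 4 (valence 4) → 0 H
  atom 14: O, bond orders sum to 2 (valence 2) → 0 H
  atom 15: O, bond orders sum to 2 (valence 2) → 0 H
  atom 16: C, bond orders sum to 1 (valence 4) → 3 H
  atom 17: C, bond orders sum to 4 (valence 4) → 0 H
  atom 18: C, bond orders sum to 4 (valence 4) → 0 H
  atom 19: C, bond orders sum to 4 (valence 4) → 0 H
  atom 20: O, bond orders sum to 2 (valence 2) → 0 H
  atom 21: O, bond orders sum to 1 (valence 2) → 1 H
Totals → C:12, H:15, Cl:1, O:7, S:1.
In Hill order: C12H15ClO7S.

C12H15ClO7S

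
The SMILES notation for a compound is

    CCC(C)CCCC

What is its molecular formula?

Walk through each heavy atom and fill implicit hydrogens from standard valence (C 4, N 3, O 2, S 2, halogen 1):
  atom 1: C, bond orders sum to 1 (valence 4) → 3 H
  atom 2: C, bond orders sum to 2 (valence 4) → 2 H
  atom 3: C, bond orders sum to 3 (valence 4) → 1 H
  atom 4: C, bond orders sum to 1 (valence 4) → 3 H
  atom 5: C, bond orders sum to 2 (valence 4) → 2 H
  atom 6: C, bond orders sum to 2 (valence 4) → 2 H
  atom 7: C, bond orders sum to 2 (valence 4) → 2 H
  atom 8: C, bond orders sum to 1 (valence 4) → 3 H
Totals → C:8, H:18.

C8H18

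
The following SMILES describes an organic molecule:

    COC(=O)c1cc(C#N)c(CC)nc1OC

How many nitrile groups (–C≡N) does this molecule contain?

The nitrile motif appears at heavy-atom position 8 in the SMILES.
Other groups present: 1 ester, 1 ether.
Nitrile count: 1.

1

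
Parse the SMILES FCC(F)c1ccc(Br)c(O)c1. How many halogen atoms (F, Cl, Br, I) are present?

Halogen atoms appear at heavy-atom positions 1, 4, 9 (1×Br, 2×F).
Other groups present: 1 hydroxyl.
Halogen count: 3.

3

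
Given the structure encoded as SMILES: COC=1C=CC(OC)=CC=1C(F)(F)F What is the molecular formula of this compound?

Walk through each heavy atom and fill implicit hydrogens from standard valence (C 4, N 3, O 2, S 2, halogen 1):
  atom 1: C, bond orders sum to 1 (valence 4) → 3 H
  atom 2: O, bond orders sum to 2 (valence 2) → 0 H
  atom 3: C, bond orders sum to 4 (valence 4) → 0 H
  atom 4: C, bond orders sum to 3 (valence 4) → 1 H
  atom 5: C, bond orders sum to 3 (valence 4) → 1 H
  atom 6: C, bond orders sum to 4 (valence 4) → 0 H
  atom 7: O, bond orders sum to 2 (valence 2) → 0 H
  atom 8: C, bond orders sum to 1 (valence 4) → 3 H
  atom 9: C, bond orders sum to 3 (valence 4) → 1 H
  atom 10: C, bond orders sum to 4 (valence 4) → 0 H
  atom 11: C, bond orders sum to 4 (valence 4) → 0 H
  atom 12: F (halogen, monovalent) → 0 H
  atom 13: F (halogen, monovalent) → 0 H
  atom 14: F (halogen, monovalent) → 0 H
Totals → C:9, H:9, F:3, O:2.
In Hill order: C9H9F3O2.

C9H9F3O2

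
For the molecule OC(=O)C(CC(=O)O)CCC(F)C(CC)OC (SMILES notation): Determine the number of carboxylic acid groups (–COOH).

The carboxylic acid motif appears at heavy-atom positions 2, 6 in the SMILES.
Other groups present: 1 ether.
Carboxylic acid count: 2.

2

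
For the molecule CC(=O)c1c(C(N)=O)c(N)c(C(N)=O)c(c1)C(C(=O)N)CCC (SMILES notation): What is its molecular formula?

C15H20N4O4

Walk through each heavy atom and fill implicit hydrogens from standard valence (C 4, N 3, O 2, S 2, halogen 1); for lowercase aromatic atoms, an aromatic c carries 1 H when it has two neighbours and 0 H with three, and aromatic n carries 0 H:
  atom 1: C, bond orders sum to 1 (valence 4) → 3 H
  atom 2: C, bond orders sum to 4 (valence 4) → 0 H
  atom 3: O, bond orders sum to 2 (valence 2) → 0 H
  atom 4: aromatic c, 3 neighbours → 0 H
  atom 5: aromatic c, 3 neighbours → 0 H
  atom 6: C, bond orders sum to 4 (valence 4) → 0 H
  atom 7: N, bond orders sum to 1 (valence 3) → 2 H
  atom 8: O, bond orders sum to 2 (valence 2) → 0 H
  atom 9: aromatic c, 3 neighbours → 0 H
  atom 10: N, bond orders sum to 1 (valence 3) → 2 H
  atom 11: aromatic c, 3 neighbours → 0 H
  atom 12: C, bond orders sum to 4 (valence 4) → 0 H
  atom 13: N, bond orders sum to 1 (valence 3) → 2 H
  atom 14: O, bond orders sum to 2 (valence 2) → 0 H
  atom 15: aromatic c, 3 neighbours → 0 H
  atom 16: aromatic c, 2 neighbours → 1 H
  atom 17: C, bond orders sum to 3 (valence 4) → 1 H
  atom 18: C, bond orders sum to 4 (valence 4) → 0 H
  atom 19: O, bond orders sum to 2 (valence 2) → 0 H
  atom 20: N, bond orders sum to 1 (valence 3) → 2 H
  atom 21: C, bond orders sum to 2 (valence 4) → 2 H
  atom 22: C, bond orders sum to 2 (valence 4) → 2 H
  atom 23: C, bond orders sum to 1 (valence 4) → 3 H
Totals → C:15, H:20, N:4, O:4.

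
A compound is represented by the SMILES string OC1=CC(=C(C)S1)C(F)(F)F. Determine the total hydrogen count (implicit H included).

5

Walk through each heavy atom and fill implicit hydrogens from standard valence (C 4, N 3, O 2, S 2, halogen 1):
  atom 1: O, bond orders sum to 1 (valence 2) → 1 H
  atom 2: C, bond orders sum to 4 (valence 4) → 0 H
  atom 3: C, bond orders sum to 3 (valence 4) → 1 H
  atom 4: C, bond orders sum to 4 (valence 4) → 0 H
  atom 5: C, bond orders sum to 4 (valence 4) → 0 H
  atom 6: C, bond orders sum to 1 (valence 4) → 3 H
  atom 7: S, bond orders sum to 2 (valence 2) → 0 H
  atom 8: C, bond orders sum to 4 (valence 4) → 0 H
  atom 9: F (halogen, monovalent) → 0 H
  atom 10: F (halogen, monovalent) → 0 H
  atom 11: F (halogen, monovalent) → 0 H
Total hydrogens: 5.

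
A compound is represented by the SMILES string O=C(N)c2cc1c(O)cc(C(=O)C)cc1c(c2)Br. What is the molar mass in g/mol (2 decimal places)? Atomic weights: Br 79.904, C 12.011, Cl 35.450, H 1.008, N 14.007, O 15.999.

308.13 g/mol

First, the molecular formula is C13H10BrNO3 (counting implicit H from valence).
  Br: 1 × 79.904 = 79.904
  C: 13 × 12.011 = 156.143
  H: 10 × 1.008 = 10.080
  N: 1 × 14.007 = 14.007
  O: 3 × 15.999 = 47.997
Sum: 1×79.904 + 13×12.011 + 10×1.008 + 1×14.007 + 3×15.999 = 308.131 → 308.13 g/mol.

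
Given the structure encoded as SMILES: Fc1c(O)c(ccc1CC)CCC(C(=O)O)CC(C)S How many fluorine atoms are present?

1

Scan the SMILES for F atoms (remember two-letter symbols like Cl and Br are single atoms).
Fluorine count: 1.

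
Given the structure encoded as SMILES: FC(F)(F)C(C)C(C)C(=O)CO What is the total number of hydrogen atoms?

Walk through each heavy atom and fill implicit hydrogens from standard valence (C 4, N 3, O 2, S 2, halogen 1):
  atom 1: F (halogen, monovalent) → 0 H
  atom 2: C, bond orders sum to 4 (valence 4) → 0 H
  atom 3: F (halogen, monovalent) → 0 H
  atom 4: F (halogen, monovalent) → 0 H
  atom 5: C, bond orders sum to 3 (valence 4) → 1 H
  atom 6: C, bond orders sum to 1 (valence 4) → 3 H
  atom 7: C, bond orders sum to 3 (valence 4) → 1 H
  atom 8: C, bond orders sum to 1 (valence 4) → 3 H
  atom 9: C, bond orders sum to 4 (valence 4) → 0 H
  atom 10: O, bond orders sum to 2 (valence 2) → 0 H
  atom 11: C, bond orders sum to 2 (valence 4) → 2 H
  atom 12: O, bond orders sum to 1 (valence 2) → 1 H
Total hydrogens: 11.

11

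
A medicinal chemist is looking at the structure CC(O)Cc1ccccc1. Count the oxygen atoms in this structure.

1

Scan the SMILES for O atoms (remember two-letter symbols like Cl and Br are single atoms).
Oxygen count: 1.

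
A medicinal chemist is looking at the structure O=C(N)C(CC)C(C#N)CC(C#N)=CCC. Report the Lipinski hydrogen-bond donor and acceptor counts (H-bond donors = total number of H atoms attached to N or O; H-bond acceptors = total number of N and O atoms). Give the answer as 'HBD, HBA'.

2, 4

Donors: find every N or O and count the H atoms it carries.
  atom 1 (O): bond orders sum to 2 → 0 H
  atom 3 (N): bond orders sum to 1 → 2 H
  atom 9 (N): bond orders sum to 3 → 0 H
  atom 13 (N): bond orders sum to 3 → 0 H
Lipinski HBD = 2.
Acceptors: N atoms = 3, O atoms = 1 → HBA = 4.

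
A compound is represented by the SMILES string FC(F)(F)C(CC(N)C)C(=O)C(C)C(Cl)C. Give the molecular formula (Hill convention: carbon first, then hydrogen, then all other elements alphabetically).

C10H17ClF3NO

Walk through each heavy atom and fill implicit hydrogens from standard valence (C 4, N 3, O 2, S 2, halogen 1):
  atom 1: F (halogen, monovalent) → 0 H
  atom 2: C, bond orders sum to 4 (valence 4) → 0 H
  atom 3: F (halogen, monovalent) → 0 H
  atom 4: F (halogen, monovalent) → 0 H
  atom 5: C, bond orders sum to 3 (valence 4) → 1 H
  atom 6: C, bond orders sum to 2 (valence 4) → 2 H
  atom 7: C, bond orders sum to 3 (valence 4) → 1 H
  atom 8: N, bond orders sum to 1 (valence 3) → 2 H
  atom 9: C, bond orders sum to 1 (valence 4) → 3 H
  atom 10: C, bond orders sum to 4 (valence 4) → 0 H
  atom 11: O, bond orders sum to 2 (valence 2) → 0 H
  atom 12: C, bond orders sum to 3 (valence 4) → 1 H
  atom 13: C, bond orders sum to 1 (valence 4) → 3 H
  atom 14: C, bond orders sum to 3 (valence 4) → 1 H
  atom 15: Cl (halogen, monovalent) → 0 H
  atom 16: C, bond orders sum to 1 (valence 4) → 3 H
Totals → C:10, H:17, Cl:1, F:3, N:1, O:1.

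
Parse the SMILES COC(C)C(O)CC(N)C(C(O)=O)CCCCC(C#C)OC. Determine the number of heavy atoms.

Every atom symbol written in the SMILES (organic subset) is one heavy atom; implicit H are not written.
Heavy atoms by element → C:16, N:1, O:5.
Total: 22.

22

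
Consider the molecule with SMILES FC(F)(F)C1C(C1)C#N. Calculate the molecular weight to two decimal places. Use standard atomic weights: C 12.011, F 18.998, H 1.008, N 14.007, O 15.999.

135.09 g/mol

First, the molecular formula is C5H4F3N (counting implicit H from valence).
  C: 5 × 12.011 = 60.055
  F: 3 × 18.998 = 56.994
  H: 4 × 1.008 = 4.032
  N: 1 × 14.007 = 14.007
Sum: 5×12.011 + 3×18.998 + 4×1.008 + 1×14.007 = 135.088 → 135.09 g/mol.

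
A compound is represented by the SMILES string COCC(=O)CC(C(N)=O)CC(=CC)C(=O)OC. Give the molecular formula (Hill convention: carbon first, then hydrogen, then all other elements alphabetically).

C12H19NO5

Walk through each heavy atom and fill implicit hydrogens from standard valence (C 4, N 3, O 2, S 2, halogen 1):
  atom 1: C, bond orders sum to 1 (valence 4) → 3 H
  atom 2: O, bond orders sum to 2 (valence 2) → 0 H
  atom 3: C, bond orders sum to 2 (valence 4) → 2 H
  atom 4: C, bond orders sum to 4 (valence 4) → 0 H
  atom 5: O, bond orders sum to 2 (valence 2) → 0 H
  atom 6: C, bond orders sum to 2 (valence 4) → 2 H
  atom 7: C, bond orders sum to 3 (valence 4) → 1 H
  atom 8: C, bond orders sum to 4 (valence 4) → 0 H
  atom 9: N, bond orders sum to 1 (valence 3) → 2 H
  atom 10: O, bond orders sum to 2 (valence 2) → 0 H
  atom 11: C, bond orders sum to 2 (valence 4) → 2 H
  atom 12: C, bond orders sum to 4 (valence 4) → 0 H
  atom 13: C, bond orders sum to 3 (valence 4) → 1 H
  atom 14: C, bond orders sum to 1 (valence 4) → 3 H
  atom 15: C, bond orders sum to 4 (valence 4) → 0 H
  atom 16: O, bond orders sum to 2 (valence 2) → 0 H
  atom 17: O, bond orders sum to 2 (valence 2) → 0 H
  atom 18: C, bond orders sum to 1 (valence 4) → 3 H
Totals → C:12, H:19, N:1, O:5.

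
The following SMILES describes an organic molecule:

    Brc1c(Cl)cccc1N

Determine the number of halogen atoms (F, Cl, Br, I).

2

Halogen atoms appear at heavy-atom positions 1, 4 (1×Br, 1×Cl).
Other groups present: 1 primary amine.
Halogen count: 2.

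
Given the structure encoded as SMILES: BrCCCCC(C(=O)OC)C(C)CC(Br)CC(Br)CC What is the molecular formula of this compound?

C15H27Br3O2

Walk through each heavy atom and fill implicit hydrogens from standard valence (C 4, N 3, O 2, S 2, halogen 1):
  atom 1: Br (halogen, monovalent) → 0 H
  atom 2: C, bond orders sum to 2 (valence 4) → 2 H
  atom 3: C, bond orders sum to 2 (valence 4) → 2 H
  atom 4: C, bond orders sum to 2 (valence 4) → 2 H
  atom 5: C, bond orders sum to 2 (valence 4) → 2 H
  atom 6: C, bond orders sum to 3 (valence 4) → 1 H
  atom 7: C, bond orders sum to 4 (valence 4) → 0 H
  atom 8: O, bond orders sum to 2 (valence 2) → 0 H
  atom 9: O, bond orders sum to 2 (valence 2) → 0 H
  atom 10: C, bond orders sum to 1 (valence 4) → 3 H
  atom 11: C, bond orders sum to 3 (valence 4) → 1 H
  atom 12: C, bond orders sum to 1 (valence 4) → 3 H
  atom 13: C, bond orders sum to 2 (valence 4) → 2 H
  atom 14: C, bond orders sum to 3 (valence 4) → 1 H
  atom 15: Br (halogen, monovalent) → 0 H
  atom 16: C, bond orders sum to 2 (valence 4) → 2 H
  atom 17: C, bond orders sum to 3 (valence 4) → 1 H
  atom 18: Br (halogen, monovalent) → 0 H
  atom 19: C, bond orders sum to 2 (valence 4) → 2 H
  atom 20: C, bond orders sum to 1 (valence 4) → 3 H
Totals → C:15, H:27, Br:3, O:2.
In Hill order: C15H27Br3O2.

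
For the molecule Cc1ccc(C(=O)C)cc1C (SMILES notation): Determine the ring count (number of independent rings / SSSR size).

In SMILES, each pair of matching ring-closure digits denotes one ring-closing bond; the number of such bonds equals the number of independent rings.
Ring-closure bonds here: 1.

1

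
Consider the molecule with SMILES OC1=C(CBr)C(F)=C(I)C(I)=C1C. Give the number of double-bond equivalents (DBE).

Molecular formula: C8H6BrFI2O.
DoU = (2C + 2 + N − H − X) / 2, where X is the halogen count and O/S are ignored.
    = (2·8 + 2 + 0 − 6 − 4) / 2 = 8 / 2 = 4.

4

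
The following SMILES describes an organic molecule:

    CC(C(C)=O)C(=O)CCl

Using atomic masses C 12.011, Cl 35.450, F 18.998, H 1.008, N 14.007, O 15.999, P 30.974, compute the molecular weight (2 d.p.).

First, the molecular formula is C6H9ClO2 (counting implicit H from valence).
  C: 6 × 12.011 = 72.066
  Cl: 1 × 35.450 = 35.450
  H: 9 × 1.008 = 9.072
  O: 2 × 15.999 = 31.998
Sum: 6×12.011 + 1×35.450 + 9×1.008 + 2×15.999 = 148.586 → 148.59 g/mol.

148.59 g/mol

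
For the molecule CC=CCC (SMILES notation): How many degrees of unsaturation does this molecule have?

Molecular formula: C5H10.
DoU = (2C + 2 + N − H − X) / 2, where X is the halogen count and O/S are ignored.
    = (2·5 + 2 + 0 − 10 − 0) / 2 = 2 / 2 = 1.

1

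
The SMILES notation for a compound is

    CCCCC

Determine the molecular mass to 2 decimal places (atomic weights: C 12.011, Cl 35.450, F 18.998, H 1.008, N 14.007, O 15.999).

72.15 g/mol

First, the molecular formula is C5H12 (counting implicit H from valence).
  C: 5 × 12.011 = 60.055
  H: 12 × 1.008 = 12.096
Sum: 5×12.011 + 12×1.008 = 72.151 → 72.15 g/mol.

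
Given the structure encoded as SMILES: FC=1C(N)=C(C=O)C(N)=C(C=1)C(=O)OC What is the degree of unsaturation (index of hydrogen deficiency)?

Molecular formula: C9H9FN2O3.
DoU = (2C + 2 + N − H − X) / 2, where X is the halogen count and O/S are ignored.
    = (2·9 + 2 + 2 − 9 − 1) / 2 = 12 / 2 = 6.

6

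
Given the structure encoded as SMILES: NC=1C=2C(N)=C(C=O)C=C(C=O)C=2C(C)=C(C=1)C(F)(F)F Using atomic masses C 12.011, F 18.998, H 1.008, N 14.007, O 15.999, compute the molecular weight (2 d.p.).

296.25 g/mol

First, the molecular formula is C14H11F3N2O2 (counting implicit H from valence).
  C: 14 × 12.011 = 168.154
  F: 3 × 18.998 = 56.994
  H: 11 × 1.008 = 11.088
  N: 2 × 14.007 = 28.014
  O: 2 × 15.999 = 31.998
Sum: 14×12.011 + 3×18.998 + 11×1.008 + 2×14.007 + 2×15.999 = 296.248 → 296.25 g/mol.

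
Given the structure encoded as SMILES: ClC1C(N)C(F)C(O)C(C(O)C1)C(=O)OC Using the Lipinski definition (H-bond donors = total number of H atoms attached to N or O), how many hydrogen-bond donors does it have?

4

Donors: find every N or O and count the H atoms it carries.
  atom 4 (N): bond orders sum to 1 → 2 H
  atom 8 (O): bond orders sum to 1 → 1 H
  atom 11 (O): bond orders sum to 1 → 1 H
  atom 14 (O): bond orders sum to 2 → 0 H
  atom 15 (O): bond orders sum to 2 → 0 H
Lipinski HBD = 4.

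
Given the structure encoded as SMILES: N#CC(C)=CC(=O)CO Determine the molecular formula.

C6H7NO2

Walk through each heavy atom and fill implicit hydrogens from standard valence (C 4, N 3, O 2, S 2, halogen 1):
  atom 1: N, bond orders sum to 3 (valence 3) → 0 H
  atom 2: C, bond orders sum to 4 (valence 4) → 0 H
  atom 3: C, bond orders sum to 4 (valence 4) → 0 H
  atom 4: C, bond orders sum to 1 (valence 4) → 3 H
  atom 5: C, bond orders sum to 3 (valence 4) → 1 H
  atom 6: C, bond orders sum to 4 (valence 4) → 0 H
  atom 7: O, bond orders sum to 2 (valence 2) → 0 H
  atom 8: C, bond orders sum to 2 (valence 4) → 2 H
  atom 9: O, bond orders sum to 1 (valence 2) → 1 H
Totals → C:6, H:7, N:1, O:2.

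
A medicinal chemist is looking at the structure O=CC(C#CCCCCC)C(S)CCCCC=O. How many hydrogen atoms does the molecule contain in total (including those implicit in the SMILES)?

Walk through each heavy atom and fill implicit hydrogens from standard valence (C 4, N 3, O 2, S 2, halogen 1):
  atom 1: O, bond orders sum to 2 (valence 2) → 0 H
  atom 2: C, bond orders sum to 3 (valence 4) → 1 H
  atom 3: C, bond orders sum to 3 (valence 4) → 1 H
  atom 4: C, bond orders sum to 4 (valence 4) → 0 H
  atom 5: C, bond orders sum to 4 (valence 4) → 0 H
  atom 6: C, bond orders sum to 2 (valence 4) → 2 H
  atom 7: C, bond orders sum to 2 (valence 4) → 2 H
  atom 8: C, bond orders sum to 2 (valence 4) → 2 H
  atom 9: C, bond orders sum to 2 (valence 4) → 2 H
  atom 10: C, bond orders sum to 1 (valence 4) → 3 H
  atom 11: C, bond orders sum to 3 (valence 4) → 1 H
  atom 12: S, bond orders sum to 1 (valence 2) → 1 H
  atom 13: C, bond orders sum to 2 (valence 4) → 2 H
  atom 14: C, bond orders sum to 2 (valence 4) → 2 H
  atom 15: C, bond orders sum to 2 (valence 4) → 2 H
  atom 16: C, bond orders sum to 2 (valence 4) → 2 H
  atom 17: C, bond orders sum to 3 (valence 4) → 1 H
  atom 18: O, bond orders sum to 2 (valence 2) → 0 H
Total hydrogens: 24.

24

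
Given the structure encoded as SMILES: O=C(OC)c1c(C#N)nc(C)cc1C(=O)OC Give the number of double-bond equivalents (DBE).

Molecular formula: C11H10N2O4.
DoU = (2C + 2 + N − H − X) / 2, where X is the halogen count and O/S are ignored.
    = (2·11 + 2 + 2 − 10 − 0) / 2 = 16 / 2 = 8.

8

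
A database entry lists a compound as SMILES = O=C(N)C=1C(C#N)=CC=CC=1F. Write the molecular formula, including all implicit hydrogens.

C8H5FN2O

Walk through each heavy atom and fill implicit hydrogens from standard valence (C 4, N 3, O 2, S 2, halogen 1):
  atom 1: O, bond orders sum to 2 (valence 2) → 0 H
  atom 2: C, bond orders sum to 4 (valence 4) → 0 H
  atom 3: N, bond orders sum to 1 (valence 3) → 2 H
  atom 4: C, bond orders sum to 4 (valence 4) → 0 H
  atom 5: C, bond orders sum to 4 (valence 4) → 0 H
  atom 6: C, bond orders sum to 4 (valence 4) → 0 H
  atom 7: N, bond orders sum to 3 (valence 3) → 0 H
  atom 8: C, bond orders sum to 3 (valence 4) → 1 H
  atom 9: C, bond orders sum to 3 (valence 4) → 1 H
  atom 10: C, bond orders sum to 3 (valence 4) → 1 H
  atom 11: C, bond orders sum to 4 (valence 4) → 0 H
  atom 12: F (halogen, monovalent) → 0 H
Totals → C:8, H:5, F:1, N:2, O:1.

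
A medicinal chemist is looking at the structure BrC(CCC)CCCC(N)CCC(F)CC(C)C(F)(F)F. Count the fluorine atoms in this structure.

Scan the SMILES for F atoms (remember two-letter symbols like Cl and Br are single atoms).
Fluorine count: 4.

4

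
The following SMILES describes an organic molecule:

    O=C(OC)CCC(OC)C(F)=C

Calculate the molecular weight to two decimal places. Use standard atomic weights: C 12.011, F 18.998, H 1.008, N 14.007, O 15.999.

176.19 g/mol

First, the molecular formula is C8H13FO3 (counting implicit H from valence).
  C: 8 × 12.011 = 96.088
  F: 1 × 18.998 = 18.998
  H: 13 × 1.008 = 13.104
  O: 3 × 15.999 = 47.997
Sum: 8×12.011 + 1×18.998 + 13×1.008 + 3×15.999 = 176.187 → 176.19 g/mol.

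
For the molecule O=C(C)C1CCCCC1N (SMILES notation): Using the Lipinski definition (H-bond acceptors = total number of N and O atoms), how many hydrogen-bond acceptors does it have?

2

N atoms: 1; O atoms: 1.
Lipinski HBA = 1 + 1 = 2.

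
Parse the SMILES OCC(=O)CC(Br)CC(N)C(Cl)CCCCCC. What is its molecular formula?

Walk through each heavy atom and fill implicit hydrogens from standard valence (C 4, N 3, O 2, S 2, halogen 1):
  atom 1: O, bond orders sum to 1 (valence 2) → 1 H
  atom 2: C, bond orders sum to 2 (valence 4) → 2 H
  atom 3: C, bond orders sum to 4 (valence 4) → 0 H
  atom 4: O, bond orders sum to 2 (valence 2) → 0 H
  atom 5: C, bond orders sum to 2 (valence 4) → 2 H
  atom 6: C, bond orders sum to 3 (valence 4) → 1 H
  atom 7: Br (halogen, monovalent) → 0 H
  atom 8: C, bond orders sum to 2 (valence 4) → 2 H
  atom 9: C, bond orders sum to 3 (valence 4) → 1 H
  atom 10: N, bond orders sum to 1 (valence 3) → 2 H
  atom 11: C, bond orders sum to 3 (valence 4) → 1 H
  atom 12: Cl (halogen, monovalent) → 0 H
  atom 13: C, bond orders sum to 2 (valence 4) → 2 H
  atom 14: C, bond orders sum to 2 (valence 4) → 2 H
  atom 15: C, bond orders sum to 2 (valence 4) → 2 H
  atom 16: C, bond orders sum to 2 (valence 4) → 2 H
  atom 17: C, bond orders sum to 2 (valence 4) → 2 H
  atom 18: C, bond orders sum to 1 (valence 4) → 3 H
Totals → C:13, H:25, Br:1, Cl:1, N:1, O:2.

C13H25BrClNO2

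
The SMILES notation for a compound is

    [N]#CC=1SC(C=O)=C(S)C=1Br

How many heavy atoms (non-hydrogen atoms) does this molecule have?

Every atom symbol written in the SMILES (organic subset) is one heavy atom; implicit H are not written.
Heavy atoms by element → Br:1, C:6, N:1, O:1, S:2.
Total: 11.

11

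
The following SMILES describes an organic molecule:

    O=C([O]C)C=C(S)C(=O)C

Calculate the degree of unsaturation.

3

Degree of unsaturation = (number of rings) + (number of π bonds).
Ring closures in the SMILES: 0.
π bonds: 3 double bonds (each 1 DoU) → 3 DoU from unsaturation.
Total DoU = 0 + 3 = 3.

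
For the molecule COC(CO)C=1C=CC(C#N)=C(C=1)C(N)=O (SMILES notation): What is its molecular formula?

Walk through each heavy atom and fill implicit hydrogens from standard valence (C 4, N 3, O 2, S 2, halogen 1):
  atom 1: C, bond orders sum to 1 (valence 4) → 3 H
  atom 2: O, bond orders sum to 2 (valence 2) → 0 H
  atom 3: C, bond orders sum to 3 (valence 4) → 1 H
  atom 4: C, bond orders sum to 2 (valence 4) → 2 H
  atom 5: O, bond orders sum to 1 (valence 2) → 1 H
  atom 6: C, bond orders sum to 4 (valence 4) → 0 H
  atom 7: C, bond orders sum to 3 (valence 4) → 1 H
  atom 8: C, bond orders sum to 3 (valence 4) → 1 H
  atom 9: C, bond orders sum to 4 (valence 4) → 0 H
  atom 10: C, bond orders sum to 4 (valence 4) → 0 H
  atom 11: N, bond orders sum to 3 (valence 3) → 0 H
  atom 12: C, bond orders sum to 4 (valence 4) → 0 H
  atom 13: C, bond orders sum to 3 (valence 4) → 1 H
  atom 14: C, bond orders sum to 4 (valence 4) → 0 H
  atom 15: N, bond orders sum to 1 (valence 3) → 2 H
  atom 16: O, bond orders sum to 2 (valence 2) → 0 H
Totals → C:11, H:12, N:2, O:3.
In Hill order: C11H12N2O3.

C11H12N2O3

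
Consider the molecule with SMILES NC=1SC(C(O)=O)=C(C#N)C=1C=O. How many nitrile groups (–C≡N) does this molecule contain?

1

The nitrile motif appears at heavy-atom position 9 in the SMILES.
Other groups present: 1 aldehyde, 1 carboxylic acid, 1 primary amine.
Nitrile count: 1.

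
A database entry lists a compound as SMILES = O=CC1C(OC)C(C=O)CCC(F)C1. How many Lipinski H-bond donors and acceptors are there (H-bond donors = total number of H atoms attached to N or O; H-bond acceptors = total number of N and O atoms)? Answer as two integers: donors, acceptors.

0, 3

Donors: find every N or O and count the H atoms it carries.
  atom 1 (O): bond orders sum to 2 → 0 H
  atom 5 (O): bond orders sum to 2 → 0 H
  atom 9 (O): bond orders sum to 2 → 0 H
Lipinski HBD = 0.
Acceptors: N atoms = 0, O atoms = 3 → HBA = 3.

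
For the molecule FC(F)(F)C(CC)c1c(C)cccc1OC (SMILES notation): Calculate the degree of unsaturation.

Molecular formula: C12H15F3O.
DoU = (2C + 2 + N − H − X) / 2, where X is the halogen count and O/S are ignored.
    = (2·12 + 2 + 0 − 15 − 3) / 2 = 8 / 2 = 4.

4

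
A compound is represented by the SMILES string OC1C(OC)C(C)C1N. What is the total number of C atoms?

6

Count every carbon token in the SMILES (each C, including those in ring-closure positions and inside branches).
Carbon count: 6.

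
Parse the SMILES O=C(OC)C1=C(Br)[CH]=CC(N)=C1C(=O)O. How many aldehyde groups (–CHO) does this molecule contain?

Scan the SMILES for the aldehyde motif — none present.
Groups that are present: 1 carboxylic acid, 1 ester, 1 primary amine.

0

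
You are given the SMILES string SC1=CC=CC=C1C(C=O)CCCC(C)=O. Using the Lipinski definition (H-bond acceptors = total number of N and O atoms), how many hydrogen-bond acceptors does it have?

N atoms: 0; O atoms: 2.
Lipinski HBA = 0 + 2 = 2.

2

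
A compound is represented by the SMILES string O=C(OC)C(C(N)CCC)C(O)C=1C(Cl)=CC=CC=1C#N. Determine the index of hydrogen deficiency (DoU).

7

Molecular formula: C15H19ClN2O3.
DoU = (2C + 2 + N − H − X) / 2, where X is the halogen count and O/S are ignored.
    = (2·15 + 2 + 2 − 19 − 1) / 2 = 14 / 2 = 7.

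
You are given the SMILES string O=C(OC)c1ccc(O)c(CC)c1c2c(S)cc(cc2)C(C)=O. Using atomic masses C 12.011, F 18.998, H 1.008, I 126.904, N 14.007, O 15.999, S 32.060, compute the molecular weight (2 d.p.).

330.40 g/mol

First, the molecular formula is C18H18O4S (counting implicit H from valence).
  C: 18 × 12.011 = 216.198
  H: 18 × 1.008 = 18.144
  O: 4 × 15.999 = 63.996
  S: 1 × 32.060 = 32.060
Sum: 18×12.011 + 18×1.008 + 4×15.999 + 1×32.060 = 330.398 → 330.40 g/mol.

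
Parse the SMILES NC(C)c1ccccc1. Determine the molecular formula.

C8H11N

Walk through each heavy atom and fill implicit hydrogens from standard valence (C 4, N 3, O 2, S 2, halogen 1); for lowercase aromatic atoms, an aromatic c carries 1 H when it has two neighbours and 0 H with three, and aromatic n carries 0 H:
  atom 1: N, bond orders sum to 1 (valence 3) → 2 H
  atom 2: C, bond orders sum to 3 (valence 4) → 1 H
  atom 3: C, bond orders sum to 1 (valence 4) → 3 H
  atom 4: aromatic c, 3 neighbours → 0 H
  atom 5: aromatic c, 2 neighbours → 1 H
  atom 6: aromatic c, 2 neighbours → 1 H
  atom 7: aromatic c, 2 neighbours → 1 H
  atom 8: aromatic c, 2 neighbours → 1 H
  atom 9: aromatic c, 2 neighbours → 1 H
Totals → C:8, H:11, N:1.
In Hill order: C8H11N.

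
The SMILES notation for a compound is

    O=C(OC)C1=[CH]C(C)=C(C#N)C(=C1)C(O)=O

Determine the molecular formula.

C11H9NO4

Walk through each heavy atom and fill implicit hydrogens from standard valence (C 4, N 3, O 2, S 2, halogen 1):
  atom 1: O, bond orders sum to 2 (valence 2) → 0 H
  atom 2: C, bond orders sum to 4 (valence 4) → 0 H
  atom 3: O, bond orders sum to 2 (valence 2) → 0 H
  atom 4: C, bond orders sum to 1 (valence 4) → 3 H
  atom 5: C, bond orders sum to 4 (valence 4) → 0 H
  atom 6: C with explicit H count 1
  atom 7: C, bond orders sum to 4 (valence 4) → 0 H
  atom 8: C, bond orders sum to 1 (valence 4) → 3 H
  atom 9: C, bond orders sum to 4 (valence 4) → 0 H
  atom 10: C, bond orders sum to 4 (valence 4) → 0 H
  atom 11: N, bond orders sum to 3 (valence 3) → 0 H
  atom 12: C, bond orders sum to 4 (valence 4) → 0 H
  atom 13: C, bond orders sum to 3 (valence 4) → 1 H
  atom 14: C, bond orders sum to 4 (valence 4) → 0 H
  atom 15: O, bond orders sum to 1 (valence 2) → 1 H
  atom 16: O, bond orders sum to 2 (valence 2) → 0 H
Totals → C:11, H:9, N:1, O:4.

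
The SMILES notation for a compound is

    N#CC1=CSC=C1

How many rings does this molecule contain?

In SMILES, each pair of matching ring-closure digits denotes one ring-closing bond; the number of such bonds equals the number of independent rings.
Ring-closure bonds here: 1.

1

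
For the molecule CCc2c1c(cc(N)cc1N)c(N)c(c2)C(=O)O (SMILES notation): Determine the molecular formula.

Walk through each heavy atom and fill implicit hydrogens from standard valence (C 4, N 3, O 2, S 2, halogen 1); for lowercase aromatic atoms, an aromatic c carries 1 H when it has two neighbours and 0 H with three, and aromatic n carries 0 H:
  atom 1: C, bond orders sum to 1 (valence 4) → 3 H
  atom 2: C, bond orders sum to 2 (valence 4) → 2 H
  atom 3: aromatic c, 3 neighbours → 0 H
  atom 4: aromatic c, 3 neighbours → 0 H
  atom 5: aromatic c, 3 neighbours → 0 H
  atom 6: aromatic c, 2 neighbours → 1 H
  atom 7: aromatic c, 3 neighbours → 0 H
  atom 8: N, bond orders sum to 1 (valence 3) → 2 H
  atom 9: aromatic c, 2 neighbours → 1 H
  atom 10: aromatic c, 3 neighbours → 0 H
  atom 11: N, bond orders sum to 1 (valence 3) → 2 H
  atom 12: aromatic c, 3 neighbours → 0 H
  atom 13: N, bond orders sum to 1 (valence 3) → 2 H
  atom 14: aromatic c, 3 neighbours → 0 H
  atom 15: aromatic c, 2 neighbours → 1 H
  atom 16: C, bond orders sum to 4 (valence 4) → 0 H
  atom 17: O, bond orders sum to 2 (valence 2) → 0 H
  atom 18: O, bond orders sum to 1 (valence 2) → 1 H
Totals → C:13, H:15, N:3, O:2.
In Hill order: C13H15N3O2.

C13H15N3O2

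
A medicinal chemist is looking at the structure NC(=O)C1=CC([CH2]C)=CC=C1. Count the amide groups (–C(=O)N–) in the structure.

1

The amide motif appears at heavy-atom position 2 in the SMILES.
Amide count: 1.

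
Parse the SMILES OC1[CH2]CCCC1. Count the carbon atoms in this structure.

Count every carbon token in the SMILES (each C, including those in ring-closure positions and inside branches).
Carbon count: 6.

6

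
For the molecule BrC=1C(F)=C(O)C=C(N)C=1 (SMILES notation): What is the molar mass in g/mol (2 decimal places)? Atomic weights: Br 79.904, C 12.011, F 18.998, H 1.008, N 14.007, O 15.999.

First, the molecular formula is C6H5BrFNO (counting implicit H from valence).
  Br: 1 × 79.904 = 79.904
  C: 6 × 12.011 = 72.066
  F: 1 × 18.998 = 18.998
  H: 5 × 1.008 = 5.040
  N: 1 × 14.007 = 14.007
  O: 1 × 15.999 = 15.999
Sum: 1×79.904 + 6×12.011 + 1×18.998 + 5×1.008 + 1×14.007 + 1×15.999 = 206.014 → 206.01 g/mol.

206.01 g/mol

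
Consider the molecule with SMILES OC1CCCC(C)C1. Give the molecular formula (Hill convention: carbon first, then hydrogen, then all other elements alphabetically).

C7H14O

Walk through each heavy atom and fill implicit hydrogens from standard valence (C 4, N 3, O 2, S 2, halogen 1):
  atom 1: O, bond orders sum to 1 (valence 2) → 1 H
  atom 2: C, bond orders sum to 3 (valence 4) → 1 H
  atom 3: C, bond orders sum to 2 (valence 4) → 2 H
  atom 4: C, bond orders sum to 2 (valence 4) → 2 H
  atom 5: C, bond orders sum to 2 (valence 4) → 2 H
  atom 6: C, bond orders sum to 3 (valence 4) → 1 H
  atom 7: C, bond orders sum to 1 (valence 4) → 3 H
  atom 8: C, bond orders sum to 2 (valence 4) → 2 H
Totals → C:7, H:14, O:1.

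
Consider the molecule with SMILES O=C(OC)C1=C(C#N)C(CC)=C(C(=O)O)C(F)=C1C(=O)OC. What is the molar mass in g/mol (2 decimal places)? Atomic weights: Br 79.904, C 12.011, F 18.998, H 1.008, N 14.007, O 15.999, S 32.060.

309.25 g/mol

First, the molecular formula is C14H12FNO6 (counting implicit H from valence).
  C: 14 × 12.011 = 168.154
  F: 1 × 18.998 = 18.998
  H: 12 × 1.008 = 12.096
  N: 1 × 14.007 = 14.007
  O: 6 × 15.999 = 95.994
Sum: 14×12.011 + 1×18.998 + 12×1.008 + 1×14.007 + 6×15.999 = 309.249 → 309.25 g/mol.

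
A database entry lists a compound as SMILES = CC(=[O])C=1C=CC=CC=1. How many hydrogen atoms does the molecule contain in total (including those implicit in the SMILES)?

8

Walk through each heavy atom and fill implicit hydrogens from standard valence (C 4, N 3, O 2, S 2, halogen 1):
  atom 1: C, bond orders sum to 1 (valence 4) → 3 H
  atom 2: C, bond orders sum to 4 (valence 4) → 0 H
  atom 3: O with explicit H count 0
  atom 4: C, bond orders sum to 4 (valence 4) → 0 H
  atom 5: C, bond orders sum to 3 (valence 4) → 1 H
  atom 6: C, bond orders sum to 3 (valence 4) → 1 H
  atom 7: C, bond orders sum to 3 (valence 4) → 1 H
  atom 8: C, bond orders sum to 3 (valence 4) → 1 H
  atom 9: C, bond orders sum to 3 (valence 4) → 1 H
Total hydrogens: 8.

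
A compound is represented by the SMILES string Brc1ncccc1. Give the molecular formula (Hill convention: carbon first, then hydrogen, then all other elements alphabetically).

C5H4BrN

Walk through each heavy atom and fill implicit hydrogens from standard valence (C 4, N 3, O 2, S 2, halogen 1); for lowercase aromatic atoms, an aromatic c carries 1 H when it has two neighbours and 0 H with three, and aromatic n carries 0 H:
  atom 1: Br (halogen, monovalent) → 0 H
  atom 2: aromatic c, 3 neighbours → 0 H
  atom 3: aromatic n, 2 neighbours → 0 H
  atom 4: aromatic c, 2 neighbours → 1 H
  atom 5: aromatic c, 2 neighbours → 1 H
  atom 6: aromatic c, 2 neighbours → 1 H
  atom 7: aromatic c, 2 neighbours → 1 H
Totals → C:5, H:4, Br:1, N:1.
In Hill order: C5H4BrN.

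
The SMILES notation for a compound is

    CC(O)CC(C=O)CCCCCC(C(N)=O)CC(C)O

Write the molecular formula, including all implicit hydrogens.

Walk through each heavy atom and fill implicit hydrogens from standard valence (C 4, N 3, O 2, S 2, halogen 1):
  atom 1: C, bond orders sum to 1 (valence 4) → 3 H
  atom 2: C, bond orders sum to 3 (valence 4) → 1 H
  atom 3: O, bond orders sum to 1 (valence 2) → 1 H
  atom 4: C, bond orders sum to 2 (valence 4) → 2 H
  atom 5: C, bond orders sum to 3 (valence 4) → 1 H
  atom 6: C, bond orders sum to 3 (valence 4) → 1 H
  atom 7: O, bond orders sum to 2 (valence 2) → 0 H
  atom 8: C, bond orders sum to 2 (valence 4) → 2 H
  atom 9: C, bond orders sum to 2 (valence 4) → 2 H
  atom 10: C, bond orders sum to 2 (valence 4) → 2 H
  atom 11: C, bond orders sum to 2 (valence 4) → 2 H
  atom 12: C, bond orders sum to 2 (valence 4) → 2 H
  atom 13: C, bond orders sum to 3 (valence 4) → 1 H
  atom 14: C, bond orders sum to 4 (valence 4) → 0 H
  atom 15: N, bond orders sum to 1 (valence 3) → 2 H
  atom 16: O, bond orders sum to 2 (valence 2) → 0 H
  atom 17: C, bond orders sum to 2 (valence 4) → 2 H
  atom 18: C, bond orders sum to 3 (valence 4) → 1 H
  atom 19: C, bond orders sum to 1 (valence 4) → 3 H
  atom 20: O, bond orders sum to 1 (valence 2) → 1 H
Totals → C:15, H:29, N:1, O:4.
In Hill order: C15H29NO4.

C15H29NO4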